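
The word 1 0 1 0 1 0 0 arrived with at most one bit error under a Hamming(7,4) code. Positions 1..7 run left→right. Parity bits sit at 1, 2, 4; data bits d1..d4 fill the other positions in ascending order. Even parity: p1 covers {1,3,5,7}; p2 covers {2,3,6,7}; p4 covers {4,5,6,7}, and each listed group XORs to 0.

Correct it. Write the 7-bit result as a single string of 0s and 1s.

1010101

s1 (pos 1,3,5,7): 1⊕1⊕1⊕0 = 1
s2 (pos 2,3,6,7): 0⊕1⊕0⊕0 = 1
s4 (pos 4,5,6,7): 0⊕1⊕0⊕0 = 1
Syndrome s4…s1 = 111 → error at position 7.
Flip position 7: 1010100 → 1010101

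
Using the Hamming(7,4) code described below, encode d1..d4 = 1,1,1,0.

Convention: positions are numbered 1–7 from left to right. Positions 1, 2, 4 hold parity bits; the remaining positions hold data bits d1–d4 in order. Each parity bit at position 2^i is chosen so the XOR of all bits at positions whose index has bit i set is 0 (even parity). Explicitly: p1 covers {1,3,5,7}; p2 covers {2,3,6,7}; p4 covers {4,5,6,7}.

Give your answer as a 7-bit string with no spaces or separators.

0010110

Place data at non-parity positions: p1 p2 1 p4 1 1 0
p1 (pos 1,3,5,7): XOR of data positions = 1⊕1⊕0 = 0
p2 (pos 2,3,6,7): XOR of data positions = 1⊕1⊕0 = 0
p4 (pos 4,5,6,7): XOR of data positions = 1⊕1⊕0 = 0
Codeword: 0010110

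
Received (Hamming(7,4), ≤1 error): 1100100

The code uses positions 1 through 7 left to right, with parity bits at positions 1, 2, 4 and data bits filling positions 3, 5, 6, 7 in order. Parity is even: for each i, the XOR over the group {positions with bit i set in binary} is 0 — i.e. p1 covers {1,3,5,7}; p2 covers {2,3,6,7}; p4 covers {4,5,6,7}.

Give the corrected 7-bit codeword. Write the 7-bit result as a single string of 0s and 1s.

1100110

s1 (pos 1,3,5,7): 1⊕0⊕1⊕0 = 0
s2 (pos 2,3,6,7): 1⊕0⊕0⊕0 = 1
s4 (pos 4,5,6,7): 0⊕1⊕0⊕0 = 1
Syndrome s4…s1 = 110 → error at position 6.
Flip position 6: 1100100 → 1100110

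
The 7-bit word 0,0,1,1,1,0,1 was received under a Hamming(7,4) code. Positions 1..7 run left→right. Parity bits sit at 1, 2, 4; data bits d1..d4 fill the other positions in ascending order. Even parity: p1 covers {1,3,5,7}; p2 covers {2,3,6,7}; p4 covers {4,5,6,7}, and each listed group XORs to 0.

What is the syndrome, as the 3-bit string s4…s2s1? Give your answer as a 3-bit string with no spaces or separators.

101

s1 (pos 1,3,5,7): 0⊕1⊕1⊕1 = 1
s2 (pos 2,3,6,7): 0⊕1⊕0⊕1 = 0
s4 (pos 4,5,6,7): 1⊕1⊕0⊕1 = 1
Syndrome s4…s1 = 101 → error at position 5.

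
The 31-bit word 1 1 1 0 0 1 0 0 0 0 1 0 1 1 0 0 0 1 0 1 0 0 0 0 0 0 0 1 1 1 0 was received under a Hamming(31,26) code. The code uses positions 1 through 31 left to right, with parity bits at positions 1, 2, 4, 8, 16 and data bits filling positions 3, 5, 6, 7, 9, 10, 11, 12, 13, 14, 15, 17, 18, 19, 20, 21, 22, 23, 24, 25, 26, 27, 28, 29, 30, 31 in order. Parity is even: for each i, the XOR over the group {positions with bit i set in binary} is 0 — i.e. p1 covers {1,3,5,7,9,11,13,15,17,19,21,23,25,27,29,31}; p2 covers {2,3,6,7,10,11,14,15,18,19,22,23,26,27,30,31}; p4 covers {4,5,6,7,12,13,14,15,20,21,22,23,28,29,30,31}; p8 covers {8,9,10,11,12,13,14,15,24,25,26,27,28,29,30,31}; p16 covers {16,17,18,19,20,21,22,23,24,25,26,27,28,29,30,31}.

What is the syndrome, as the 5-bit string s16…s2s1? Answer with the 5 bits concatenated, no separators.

s1 (pos 1,3,5,7,9,11,13,15,17,19,21,23,25,27,29,31): 1⊕1⊕0⊕0⊕0⊕1⊕1⊕0⊕0⊕0⊕0⊕0⊕0⊕0⊕1⊕0 = 1
s2 (pos 2,3,6,7,10,11,14,15,18,19,22,23,26,27,30,31): 1⊕1⊕1⊕0⊕0⊕1⊕1⊕0⊕1⊕0⊕0⊕0⊕0⊕0⊕1⊕0 = 1
s4 (pos 4,5,6,7,12,13,14,15,20,21,22,23,28,29,30,31): 0⊕0⊕1⊕0⊕0⊕1⊕1⊕0⊕1⊕0⊕0⊕0⊕1⊕1⊕1⊕0 = 1
s8 (pos 8,9,10,11,12,13,14,15,24,25,26,27,28,29,30,31): 0⊕0⊕0⊕1⊕0⊕1⊕1⊕0⊕0⊕0⊕0⊕0⊕1⊕1⊕1⊕0 = 0
s16 (pos 16,17,18,19,20,21,22,23,24,25,26,27,28,29,30,31): 0⊕0⊕1⊕0⊕1⊕0⊕0⊕0⊕0⊕0⊕0⊕0⊕1⊕1⊕1⊕0 = 1
Syndrome s16…s1 = 10111 → error at position 23.

10111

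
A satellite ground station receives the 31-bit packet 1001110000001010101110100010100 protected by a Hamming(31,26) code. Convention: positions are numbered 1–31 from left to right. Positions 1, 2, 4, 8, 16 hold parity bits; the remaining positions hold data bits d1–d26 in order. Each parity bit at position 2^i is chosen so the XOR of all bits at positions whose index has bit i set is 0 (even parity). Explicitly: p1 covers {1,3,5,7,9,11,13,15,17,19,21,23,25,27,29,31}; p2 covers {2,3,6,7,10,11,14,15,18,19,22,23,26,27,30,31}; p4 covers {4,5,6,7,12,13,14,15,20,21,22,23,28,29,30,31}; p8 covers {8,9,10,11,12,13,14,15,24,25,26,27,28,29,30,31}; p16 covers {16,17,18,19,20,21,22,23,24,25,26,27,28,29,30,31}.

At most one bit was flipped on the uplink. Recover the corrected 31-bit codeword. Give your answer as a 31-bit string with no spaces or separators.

1001110000001010101111100010100

s1 (pos 1,3,5,7,9,11,13,15,17,19,21,23,25,27,29,31): 1⊕0⊕1⊕0⊕0⊕0⊕1⊕1⊕1⊕1⊕1⊕1⊕0⊕1⊕1⊕0 = 0
s2 (pos 2,3,6,7,10,11,14,15,18,19,22,23,26,27,30,31): 0⊕0⊕1⊕0⊕0⊕0⊕0⊕1⊕0⊕1⊕0⊕1⊕0⊕1⊕0⊕0 = 1
s4 (pos 4,5,6,7,12,13,14,15,20,21,22,23,28,29,30,31): 1⊕1⊕1⊕0⊕0⊕1⊕0⊕1⊕1⊕1⊕0⊕1⊕0⊕1⊕0⊕0 = 1
s8 (pos 8,9,10,11,12,13,14,15,24,25,26,27,28,29,30,31): 0⊕0⊕0⊕0⊕0⊕1⊕0⊕1⊕0⊕0⊕0⊕1⊕0⊕1⊕0⊕0 = 0
s16 (pos 16,17,18,19,20,21,22,23,24,25,26,27,28,29,30,31): 0⊕1⊕0⊕1⊕1⊕1⊕0⊕1⊕0⊕0⊕0⊕1⊕0⊕1⊕0⊕0 = 1
Syndrome s16…s1 = 10110 → error at position 22.
Flip position 22: 1001110000001010101110100010100 → 1001110000001010101111100010100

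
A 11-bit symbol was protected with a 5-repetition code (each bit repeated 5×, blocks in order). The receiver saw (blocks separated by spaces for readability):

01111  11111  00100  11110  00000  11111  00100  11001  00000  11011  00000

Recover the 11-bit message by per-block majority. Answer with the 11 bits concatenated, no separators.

11010101010

Block 1 (01111): 4 ones → 1
Block 2 (11111): 5 ones → 1
Block 3 (00100): 1 one → 0
Block 4 (11110): 4 ones → 1
Block 5 (00000): 0 ones → 0
Block 6 (11111): 5 ones → 1
Block 7 (00100): 1 one → 0
Block 8 (11001): 3 ones → 1
Block 9 (00000): 0 ones → 0
Block 10 (11011): 4 ones → 1
Block 11 (00000): 0 ones → 0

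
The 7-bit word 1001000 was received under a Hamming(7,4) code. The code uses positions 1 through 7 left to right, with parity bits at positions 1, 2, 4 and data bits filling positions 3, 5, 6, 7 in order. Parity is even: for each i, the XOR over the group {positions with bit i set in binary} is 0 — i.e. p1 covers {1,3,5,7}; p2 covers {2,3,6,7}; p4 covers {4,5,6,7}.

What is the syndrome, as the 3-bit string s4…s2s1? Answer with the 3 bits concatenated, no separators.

s1 (pos 1,3,5,7): 1⊕0⊕0⊕0 = 1
s2 (pos 2,3,6,7): 0⊕0⊕0⊕0 = 0
s4 (pos 4,5,6,7): 1⊕0⊕0⊕0 = 1
Syndrome s4…s1 = 101 → error at position 5.

101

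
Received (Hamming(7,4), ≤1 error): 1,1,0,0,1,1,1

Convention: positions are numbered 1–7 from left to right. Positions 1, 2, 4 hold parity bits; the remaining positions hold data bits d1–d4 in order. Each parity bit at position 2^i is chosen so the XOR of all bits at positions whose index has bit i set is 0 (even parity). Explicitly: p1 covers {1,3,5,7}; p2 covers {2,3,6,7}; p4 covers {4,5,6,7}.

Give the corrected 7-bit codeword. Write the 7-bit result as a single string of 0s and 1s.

s1 (pos 1,3,5,7): 1⊕0⊕1⊕1 = 1
s2 (pos 2,3,6,7): 1⊕0⊕1⊕1 = 1
s4 (pos 4,5,6,7): 0⊕1⊕1⊕1 = 1
Syndrome s4…s1 = 111 → error at position 7.
Flip position 7: 1100111 → 1100110

1100110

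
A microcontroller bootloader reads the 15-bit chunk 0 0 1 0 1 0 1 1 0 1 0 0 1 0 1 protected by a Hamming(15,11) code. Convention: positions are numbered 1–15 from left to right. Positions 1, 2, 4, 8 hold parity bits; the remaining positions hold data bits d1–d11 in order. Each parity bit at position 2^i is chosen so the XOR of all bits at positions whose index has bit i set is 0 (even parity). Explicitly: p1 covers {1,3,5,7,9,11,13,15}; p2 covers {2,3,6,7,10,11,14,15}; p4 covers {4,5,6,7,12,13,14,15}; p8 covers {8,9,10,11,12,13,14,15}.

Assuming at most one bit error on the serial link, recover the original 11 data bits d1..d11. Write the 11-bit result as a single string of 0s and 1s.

s1 (pos 1,3,5,7,9,11,13,15): 0⊕1⊕1⊕1⊕0⊕0⊕1⊕1 = 1
s2 (pos 2,3,6,7,10,11,14,15): 0⊕1⊕0⊕1⊕1⊕0⊕0⊕1 = 0
s4 (pos 4,5,6,7,12,13,14,15): 0⊕1⊕0⊕1⊕0⊕1⊕0⊕1 = 0
s8 (pos 8,9,10,11,12,13,14,15): 1⊕0⊕1⊕0⊕0⊕1⊕0⊕1 = 0
Syndrome s8…s1 = 0001 → error at position 1.
Flip position 1: 001010110100101 → 101010110100101
Read data bits from positions 3,5,6,7,9,10,11,12,13,14,15: 11010100101

11010100101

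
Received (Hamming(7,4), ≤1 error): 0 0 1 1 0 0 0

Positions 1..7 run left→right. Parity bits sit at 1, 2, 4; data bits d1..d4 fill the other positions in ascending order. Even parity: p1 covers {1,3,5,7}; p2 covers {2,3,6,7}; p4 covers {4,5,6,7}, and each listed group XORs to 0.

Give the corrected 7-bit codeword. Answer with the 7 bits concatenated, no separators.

s1 (pos 1,3,5,7): 0⊕1⊕0⊕0 = 1
s2 (pos 2,3,6,7): 0⊕1⊕0⊕0 = 1
s4 (pos 4,5,6,7): 1⊕0⊕0⊕0 = 1
Syndrome s4…s1 = 111 → error at position 7.
Flip position 7: 0011000 → 0011001

0011001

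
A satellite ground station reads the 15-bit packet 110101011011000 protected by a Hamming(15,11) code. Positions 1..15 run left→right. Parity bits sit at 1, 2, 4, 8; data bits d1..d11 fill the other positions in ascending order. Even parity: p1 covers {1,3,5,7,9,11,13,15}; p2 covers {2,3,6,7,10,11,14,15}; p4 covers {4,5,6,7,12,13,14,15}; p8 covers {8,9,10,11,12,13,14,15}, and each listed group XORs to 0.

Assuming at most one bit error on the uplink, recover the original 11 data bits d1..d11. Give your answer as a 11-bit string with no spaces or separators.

00111011000

s1 (pos 1,3,5,7,9,11,13,15): 1⊕0⊕0⊕0⊕1⊕1⊕0⊕0 = 1
s2 (pos 2,3,6,7,10,11,14,15): 1⊕0⊕1⊕0⊕0⊕1⊕0⊕0 = 1
s4 (pos 4,5,6,7,12,13,14,15): 1⊕0⊕1⊕0⊕1⊕0⊕0⊕0 = 1
s8 (pos 8,9,10,11,12,13,14,15): 1⊕1⊕0⊕1⊕1⊕0⊕0⊕0 = 0
Syndrome s8…s1 = 0111 → error at position 7.
Flip position 7: 110101011011000 → 110101111011000
Read data bits from positions 3,5,6,7,9,10,11,12,13,14,15: 00111011000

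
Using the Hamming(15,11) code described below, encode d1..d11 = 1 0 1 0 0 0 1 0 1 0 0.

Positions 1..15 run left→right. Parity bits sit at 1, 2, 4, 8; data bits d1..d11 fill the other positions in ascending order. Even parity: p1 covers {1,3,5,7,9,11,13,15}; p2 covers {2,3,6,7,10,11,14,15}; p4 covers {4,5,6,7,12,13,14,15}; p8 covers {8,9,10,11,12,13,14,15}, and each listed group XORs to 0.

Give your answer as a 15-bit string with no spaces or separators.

111001000010100

Place data at non-parity positions: p1 p2 1 p4 0 1 0 p8 0 0 1 0 1 0 0
p1 (pos 1,3,5,7,9,11,13,15): XOR of data positions = 1⊕0⊕0⊕0⊕1⊕1⊕0 = 1
p2 (pos 2,3,6,7,10,11,14,15): XOR of data positions = 1⊕1⊕0⊕0⊕1⊕0⊕0 = 1
p4 (pos 4,5,6,7,12,13,14,15): XOR of data positions = 0⊕1⊕0⊕0⊕1⊕0⊕0 = 0
p8 (pos 8,9,10,11,12,13,14,15): XOR of data positions = 0⊕0⊕1⊕0⊕1⊕0⊕0 = 0
Codeword: 111001000010100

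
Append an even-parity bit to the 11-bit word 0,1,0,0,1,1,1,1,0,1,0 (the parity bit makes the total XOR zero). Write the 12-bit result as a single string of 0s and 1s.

XOR of the 11 data bits: 0⊕1⊕0⊕0⊕1⊕1⊕1⊕1⊕0⊕1⊕0 = 0
Parity bit = 0 (so all 12 bits XOR to 0).

010011110100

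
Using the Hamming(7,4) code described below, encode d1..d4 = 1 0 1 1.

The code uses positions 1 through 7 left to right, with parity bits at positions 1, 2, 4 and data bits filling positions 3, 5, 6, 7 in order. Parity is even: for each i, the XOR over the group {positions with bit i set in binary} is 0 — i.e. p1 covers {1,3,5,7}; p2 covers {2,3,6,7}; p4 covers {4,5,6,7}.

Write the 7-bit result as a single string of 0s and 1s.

Place data at non-parity positions: p1 p2 1 p4 0 1 1
p1 (pos 1,3,5,7): XOR of data positions = 1⊕0⊕1 = 0
p2 (pos 2,3,6,7): XOR of data positions = 1⊕1⊕1 = 1
p4 (pos 4,5,6,7): XOR of data positions = 0⊕1⊕1 = 0
Codeword: 0110011

0110011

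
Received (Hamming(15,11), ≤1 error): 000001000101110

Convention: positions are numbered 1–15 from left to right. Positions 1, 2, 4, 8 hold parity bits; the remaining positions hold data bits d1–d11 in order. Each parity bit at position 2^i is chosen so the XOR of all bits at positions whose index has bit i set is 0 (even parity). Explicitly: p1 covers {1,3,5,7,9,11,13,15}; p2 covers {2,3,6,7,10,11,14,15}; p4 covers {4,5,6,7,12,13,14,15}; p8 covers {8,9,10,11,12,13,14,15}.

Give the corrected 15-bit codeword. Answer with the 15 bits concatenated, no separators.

s1 (pos 1,3,5,7,9,11,13,15): 0⊕0⊕0⊕0⊕0⊕0⊕1⊕0 = 1
s2 (pos 2,3,6,7,10,11,14,15): 0⊕0⊕1⊕0⊕1⊕0⊕1⊕0 = 1
s4 (pos 4,5,6,7,12,13,14,15): 0⊕0⊕1⊕0⊕1⊕1⊕1⊕0 = 0
s8 (pos 8,9,10,11,12,13,14,15): 0⊕0⊕1⊕0⊕1⊕1⊕1⊕0 = 0
Syndrome s8…s1 = 0011 → error at position 3.
Flip position 3: 000001000101110 → 001001000101110

001001000101110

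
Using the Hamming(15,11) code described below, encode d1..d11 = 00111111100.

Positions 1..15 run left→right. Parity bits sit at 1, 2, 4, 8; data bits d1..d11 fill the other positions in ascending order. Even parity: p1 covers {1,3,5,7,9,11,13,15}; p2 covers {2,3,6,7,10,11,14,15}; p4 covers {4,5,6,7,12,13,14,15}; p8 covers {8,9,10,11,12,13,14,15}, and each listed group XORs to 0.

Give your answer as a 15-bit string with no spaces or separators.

Place data at non-parity positions: p1 p2 0 p4 0 1 1 p8 1 1 1 1 1 0 0
p1 (pos 1,3,5,7,9,11,13,15): XOR of data positions = 0⊕0⊕1⊕1⊕1⊕1⊕0 = 0
p2 (pos 2,3,6,7,10,11,14,15): XOR of data positions = 0⊕1⊕1⊕1⊕1⊕0⊕0 = 0
p4 (pos 4,5,6,7,12,13,14,15): XOR of data positions = 0⊕1⊕1⊕1⊕1⊕0⊕0 = 0
p8 (pos 8,9,10,11,12,13,14,15): XOR of data positions = 1⊕1⊕1⊕1⊕1⊕0⊕0 = 1
Codeword: 000001111111100

000001111111100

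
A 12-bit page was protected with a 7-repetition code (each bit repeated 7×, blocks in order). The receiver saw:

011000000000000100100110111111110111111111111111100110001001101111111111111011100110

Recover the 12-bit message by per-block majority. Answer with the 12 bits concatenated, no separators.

Block 1 (0110000): 2 ones → 0
Block 2 (0000000): 0 ones → 0
Block 3 (0100100): 2 ones → 0
Block 4 (1101111): 6 ones → 1
Block 5 (1111011): 6 ones → 1
Block 6 (1111111): 7 ones → 1
Block 7 (1111111): 7 ones → 1
Block 8 (0011000): 2 ones → 0
Block 9 (1001101): 4 ones → 1
Block 10 (1111111): 7 ones → 1
Block 11 (1111101): 6 ones → 1
Block 12 (1100110): 4 ones → 1

000111101111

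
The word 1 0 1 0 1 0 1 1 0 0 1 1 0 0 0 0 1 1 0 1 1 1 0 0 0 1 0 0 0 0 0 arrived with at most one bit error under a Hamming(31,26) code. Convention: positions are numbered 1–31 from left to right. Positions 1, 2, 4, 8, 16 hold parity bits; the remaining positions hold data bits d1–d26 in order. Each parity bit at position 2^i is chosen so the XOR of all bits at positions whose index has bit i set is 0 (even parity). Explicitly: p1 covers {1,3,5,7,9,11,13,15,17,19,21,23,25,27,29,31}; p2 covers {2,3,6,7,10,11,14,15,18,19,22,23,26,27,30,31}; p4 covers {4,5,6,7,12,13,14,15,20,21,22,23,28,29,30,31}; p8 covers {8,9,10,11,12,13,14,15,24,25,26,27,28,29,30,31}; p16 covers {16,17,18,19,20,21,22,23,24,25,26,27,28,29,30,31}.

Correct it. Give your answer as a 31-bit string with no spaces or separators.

0010101100110000110111000100000

s1 (pos 1,3,5,7,9,11,13,15,17,19,21,23,25,27,29,31): 1⊕1⊕1⊕1⊕0⊕1⊕0⊕0⊕1⊕0⊕1⊕0⊕0⊕0⊕0⊕0 = 1
s2 (pos 2,3,6,7,10,11,14,15,18,19,22,23,26,27,30,31): 0⊕1⊕0⊕1⊕0⊕1⊕0⊕0⊕1⊕0⊕1⊕0⊕1⊕0⊕0⊕0 = 0
s4 (pos 4,5,6,7,12,13,14,15,20,21,22,23,28,29,30,31): 0⊕1⊕0⊕1⊕1⊕0⊕0⊕0⊕1⊕1⊕1⊕0⊕0⊕0⊕0⊕0 = 0
s8 (pos 8,9,10,11,12,13,14,15,24,25,26,27,28,29,30,31): 1⊕0⊕0⊕1⊕1⊕0⊕0⊕0⊕0⊕0⊕1⊕0⊕0⊕0⊕0⊕0 = 0
s16 (pos 16,17,18,19,20,21,22,23,24,25,26,27,28,29,30,31): 0⊕1⊕1⊕0⊕1⊕1⊕1⊕0⊕0⊕0⊕1⊕0⊕0⊕0⊕0⊕0 = 0
Syndrome s16…s1 = 00001 → error at position 1.
Flip position 1: 1010101100110000110111000100000 → 0010101100110000110111000100000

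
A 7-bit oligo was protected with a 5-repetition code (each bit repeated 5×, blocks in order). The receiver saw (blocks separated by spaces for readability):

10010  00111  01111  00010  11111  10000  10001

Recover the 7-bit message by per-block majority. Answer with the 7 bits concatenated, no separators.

Block 1 (10010): 2 ones → 0
Block 2 (00111): 3 ones → 1
Block 3 (01111): 4 ones → 1
Block 4 (00010): 1 one → 0
Block 5 (11111): 5 ones → 1
Block 6 (10000): 1 one → 0
Block 7 (10001): 2 ones → 0

0110100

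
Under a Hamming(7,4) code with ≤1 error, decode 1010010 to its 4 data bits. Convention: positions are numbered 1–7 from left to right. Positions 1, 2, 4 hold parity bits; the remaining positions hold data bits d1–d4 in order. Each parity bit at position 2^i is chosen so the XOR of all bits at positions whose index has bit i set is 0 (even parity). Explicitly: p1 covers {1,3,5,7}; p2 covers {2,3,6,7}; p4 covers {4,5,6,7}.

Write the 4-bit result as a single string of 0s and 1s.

s1 (pos 1,3,5,7): 1⊕1⊕0⊕0 = 0
s2 (pos 2,3,6,7): 0⊕1⊕1⊕0 = 0
s4 (pos 4,5,6,7): 0⊕0⊕1⊕0 = 1
Syndrome s4…s1 = 100 → error at position 4.
Flip position 4: 1010010 → 1011010
Read data bits from positions 3,5,6,7: 1010

1010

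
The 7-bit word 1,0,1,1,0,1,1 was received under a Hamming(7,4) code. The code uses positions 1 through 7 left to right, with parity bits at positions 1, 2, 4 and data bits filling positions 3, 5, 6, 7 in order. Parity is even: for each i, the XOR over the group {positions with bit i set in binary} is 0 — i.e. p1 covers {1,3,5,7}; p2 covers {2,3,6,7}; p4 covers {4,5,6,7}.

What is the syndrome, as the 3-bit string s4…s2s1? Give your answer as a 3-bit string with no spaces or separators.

s1 (pos 1,3,5,7): 1⊕1⊕0⊕1 = 1
s2 (pos 2,3,6,7): 0⊕1⊕1⊕1 = 1
s4 (pos 4,5,6,7): 1⊕0⊕1⊕1 = 1
Syndrome s4…s1 = 111 → error at position 7.

111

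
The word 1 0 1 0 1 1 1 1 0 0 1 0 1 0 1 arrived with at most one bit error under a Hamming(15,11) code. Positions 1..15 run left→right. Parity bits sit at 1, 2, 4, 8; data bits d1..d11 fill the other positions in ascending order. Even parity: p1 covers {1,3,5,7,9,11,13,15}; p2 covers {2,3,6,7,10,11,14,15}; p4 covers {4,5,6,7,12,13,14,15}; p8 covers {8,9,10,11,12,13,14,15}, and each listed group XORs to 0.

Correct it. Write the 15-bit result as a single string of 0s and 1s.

101011010010101

s1 (pos 1,3,5,7,9,11,13,15): 1⊕1⊕1⊕1⊕0⊕1⊕1⊕1 = 1
s2 (pos 2,3,6,7,10,11,14,15): 0⊕1⊕1⊕1⊕0⊕1⊕0⊕1 = 1
s4 (pos 4,5,6,7,12,13,14,15): 0⊕1⊕1⊕1⊕0⊕1⊕0⊕1 = 1
s8 (pos 8,9,10,11,12,13,14,15): 1⊕0⊕0⊕1⊕0⊕1⊕0⊕1 = 0
Syndrome s8…s1 = 0111 → error at position 7.
Flip position 7: 101011110010101 → 101011010010101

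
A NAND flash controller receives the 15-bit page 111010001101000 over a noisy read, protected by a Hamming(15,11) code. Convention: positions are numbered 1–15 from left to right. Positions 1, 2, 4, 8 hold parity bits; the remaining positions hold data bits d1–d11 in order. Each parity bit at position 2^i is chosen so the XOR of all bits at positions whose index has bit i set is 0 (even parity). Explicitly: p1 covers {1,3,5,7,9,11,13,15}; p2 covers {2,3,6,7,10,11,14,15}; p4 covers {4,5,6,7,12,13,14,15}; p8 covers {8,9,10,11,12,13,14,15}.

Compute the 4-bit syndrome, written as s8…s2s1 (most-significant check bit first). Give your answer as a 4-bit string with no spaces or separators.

1010

s1 (pos 1,3,5,7,9,11,13,15): 1⊕1⊕1⊕0⊕1⊕0⊕0⊕0 = 0
s2 (pos 2,3,6,7,10,11,14,15): 1⊕1⊕0⊕0⊕1⊕0⊕0⊕0 = 1
s4 (pos 4,5,6,7,12,13,14,15): 0⊕1⊕0⊕0⊕1⊕0⊕0⊕0 = 0
s8 (pos 8,9,10,11,12,13,14,15): 0⊕1⊕1⊕0⊕1⊕0⊕0⊕0 = 1
Syndrome s8…s1 = 1010 → error at position 10.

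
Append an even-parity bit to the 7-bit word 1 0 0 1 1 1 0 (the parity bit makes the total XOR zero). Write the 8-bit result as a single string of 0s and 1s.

10011100

XOR of the 7 data bits: 1⊕0⊕0⊕1⊕1⊕1⊕0 = 0
Parity bit = 0 (so all 8 bits XOR to 0).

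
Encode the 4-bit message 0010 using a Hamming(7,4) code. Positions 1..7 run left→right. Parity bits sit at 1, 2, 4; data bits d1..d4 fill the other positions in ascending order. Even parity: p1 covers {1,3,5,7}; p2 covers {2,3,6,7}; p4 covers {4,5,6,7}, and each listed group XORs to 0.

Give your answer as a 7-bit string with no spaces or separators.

0101010

Place data at non-parity positions: p1 p2 0 p4 0 1 0
p1 (pos 1,3,5,7): XOR of data positions = 0⊕0⊕0 = 0
p2 (pos 2,3,6,7): XOR of data positions = 0⊕1⊕0 = 1
p4 (pos 4,5,6,7): XOR of data positions = 0⊕1⊕0 = 1
Codeword: 0101010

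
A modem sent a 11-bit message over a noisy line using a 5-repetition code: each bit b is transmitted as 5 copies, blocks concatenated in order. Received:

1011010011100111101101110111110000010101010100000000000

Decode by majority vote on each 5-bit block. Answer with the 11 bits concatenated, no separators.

11111101000

Block 1 (10110): 3 ones → 1
Block 2 (10011): 3 ones → 1
Block 3 (10011): 3 ones → 1
Block 4 (11011): 4 ones → 1
Block 5 (01110): 3 ones → 1
Block 6 (11111): 5 ones → 1
Block 7 (00000): 0 ones → 0
Block 8 (10101): 3 ones → 1
Block 9 (01010): 2 ones → 0
Block 10 (00000): 0 ones → 0
Block 11 (00000): 0 ones → 0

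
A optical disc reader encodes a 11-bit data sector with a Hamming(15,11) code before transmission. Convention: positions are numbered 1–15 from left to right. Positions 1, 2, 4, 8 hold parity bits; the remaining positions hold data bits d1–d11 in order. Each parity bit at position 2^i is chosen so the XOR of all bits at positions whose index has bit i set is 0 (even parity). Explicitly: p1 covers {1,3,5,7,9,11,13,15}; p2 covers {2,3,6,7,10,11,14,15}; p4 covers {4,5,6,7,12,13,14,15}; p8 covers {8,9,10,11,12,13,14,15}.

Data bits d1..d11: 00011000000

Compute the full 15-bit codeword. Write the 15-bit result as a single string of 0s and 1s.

010100111000000

Place data at non-parity positions: p1 p2 0 p4 0 0 1 p8 1 0 0 0 0 0 0
p1 (pos 1,3,5,7,9,11,13,15): XOR of data positions = 0⊕0⊕1⊕1⊕0⊕0⊕0 = 0
p2 (pos 2,3,6,7,10,11,14,15): XOR of data positions = 0⊕0⊕1⊕0⊕0⊕0⊕0 = 1
p4 (pos 4,5,6,7,12,13,14,15): XOR of data positions = 0⊕0⊕1⊕0⊕0⊕0⊕0 = 1
p8 (pos 8,9,10,11,12,13,14,15): XOR of data positions = 1⊕0⊕0⊕0⊕0⊕0⊕0 = 1
Codeword: 010100111000000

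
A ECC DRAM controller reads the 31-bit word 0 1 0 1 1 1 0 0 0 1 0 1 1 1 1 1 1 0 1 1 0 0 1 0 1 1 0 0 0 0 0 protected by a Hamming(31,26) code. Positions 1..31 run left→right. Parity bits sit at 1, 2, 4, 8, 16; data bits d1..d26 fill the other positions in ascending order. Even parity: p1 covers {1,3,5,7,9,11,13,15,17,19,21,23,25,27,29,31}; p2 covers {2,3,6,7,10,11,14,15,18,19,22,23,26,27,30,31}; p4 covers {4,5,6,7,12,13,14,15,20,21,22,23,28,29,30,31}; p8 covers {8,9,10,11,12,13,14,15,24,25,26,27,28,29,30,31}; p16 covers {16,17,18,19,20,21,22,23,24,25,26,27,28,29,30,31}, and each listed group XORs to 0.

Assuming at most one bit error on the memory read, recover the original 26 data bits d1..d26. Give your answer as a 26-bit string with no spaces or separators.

01100101111101100101100100

s1 (pos 1,3,5,7,9,11,13,15,17,19,21,23,25,27,29,31): 0⊕0⊕1⊕0⊕0⊕0⊕1⊕1⊕1⊕1⊕0⊕1⊕1⊕0⊕0⊕0 = 1
s2 (pos 2,3,6,7,10,11,14,15,18,19,22,23,26,27,30,31): 1⊕0⊕1⊕0⊕1⊕0⊕1⊕1⊕0⊕1⊕0⊕1⊕1⊕0⊕0⊕0 = 0
s4 (pos 4,5,6,7,12,13,14,15,20,21,22,23,28,29,30,31): 1⊕1⊕1⊕0⊕1⊕1⊕1⊕1⊕1⊕0⊕0⊕1⊕0⊕0⊕0⊕0 = 1
s8 (pos 8,9,10,11,12,13,14,15,24,25,26,27,28,29,30,31): 0⊕0⊕1⊕0⊕1⊕1⊕1⊕1⊕0⊕1⊕1⊕0⊕0⊕0⊕0⊕0 = 1
s16 (pos 16,17,18,19,20,21,22,23,24,25,26,27,28,29,30,31): 1⊕1⊕0⊕1⊕1⊕0⊕0⊕1⊕0⊕1⊕1⊕0⊕0⊕0⊕0⊕0 = 1
Syndrome s16…s1 = 11101 → error at position 29.
Flip position 29: 0101110001011111101100101100000 → 0101110001011111101100101100100
Read data bits from positions 3,5,6,7,9,10,11,12,13,14,15,17,18,19,20,21,22,23,24,25,26,27,28,29,30,31: 01100101111101100101100100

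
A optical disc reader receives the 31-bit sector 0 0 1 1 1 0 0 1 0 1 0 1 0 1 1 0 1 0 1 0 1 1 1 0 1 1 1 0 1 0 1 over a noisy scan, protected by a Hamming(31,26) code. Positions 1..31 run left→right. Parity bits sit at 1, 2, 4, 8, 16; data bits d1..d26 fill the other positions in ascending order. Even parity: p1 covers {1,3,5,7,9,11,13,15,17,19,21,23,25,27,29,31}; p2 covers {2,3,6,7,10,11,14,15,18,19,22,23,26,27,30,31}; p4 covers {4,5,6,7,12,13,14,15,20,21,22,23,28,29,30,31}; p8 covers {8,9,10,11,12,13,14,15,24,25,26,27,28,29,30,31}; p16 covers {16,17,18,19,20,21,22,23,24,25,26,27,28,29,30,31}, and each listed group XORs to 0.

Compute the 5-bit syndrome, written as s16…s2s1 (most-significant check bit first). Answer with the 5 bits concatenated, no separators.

00001

s1 (pos 1,3,5,7,9,11,13,15,17,19,21,23,25,27,29,31): 0⊕1⊕1⊕0⊕0⊕0⊕0⊕1⊕1⊕1⊕1⊕1⊕1⊕1⊕1⊕1 = 1
s2 (pos 2,3,6,7,10,11,14,15,18,19,22,23,26,27,30,31): 0⊕1⊕0⊕0⊕1⊕0⊕1⊕1⊕0⊕1⊕1⊕1⊕1⊕1⊕0⊕1 = 0
s4 (pos 4,5,6,7,12,13,14,15,20,21,22,23,28,29,30,31): 1⊕1⊕0⊕0⊕1⊕0⊕1⊕1⊕0⊕1⊕1⊕1⊕0⊕1⊕0⊕1 = 0
s8 (pos 8,9,10,11,12,13,14,15,24,25,26,27,28,29,30,31): 1⊕0⊕1⊕0⊕1⊕0⊕1⊕1⊕0⊕1⊕1⊕1⊕0⊕1⊕0⊕1 = 0
s16 (pos 16,17,18,19,20,21,22,23,24,25,26,27,28,29,30,31): 0⊕1⊕0⊕1⊕0⊕1⊕1⊕1⊕0⊕1⊕1⊕1⊕0⊕1⊕0⊕1 = 0
Syndrome s16…s1 = 00001 → error at position 1.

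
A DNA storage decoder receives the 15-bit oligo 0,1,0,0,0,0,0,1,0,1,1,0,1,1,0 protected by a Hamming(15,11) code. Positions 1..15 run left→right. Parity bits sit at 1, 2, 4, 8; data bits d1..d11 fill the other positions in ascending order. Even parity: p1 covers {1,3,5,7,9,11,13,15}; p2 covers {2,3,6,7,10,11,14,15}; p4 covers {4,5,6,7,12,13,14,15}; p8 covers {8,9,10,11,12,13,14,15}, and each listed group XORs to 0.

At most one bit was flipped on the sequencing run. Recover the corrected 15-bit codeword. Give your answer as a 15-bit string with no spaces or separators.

s1 (pos 1,3,5,7,9,11,13,15): 0⊕0⊕0⊕0⊕0⊕1⊕1⊕0 = 0
s2 (pos 2,3,6,7,10,11,14,15): 1⊕0⊕0⊕0⊕1⊕1⊕1⊕0 = 0
s4 (pos 4,5,6,7,12,13,14,15): 0⊕0⊕0⊕0⊕0⊕1⊕1⊕0 = 0
s8 (pos 8,9,10,11,12,13,14,15): 1⊕0⊕1⊕1⊕0⊕1⊕1⊕0 = 1
Syndrome s8…s1 = 1000 → error at position 8.
Flip position 8: 010000010110110 → 010000000110110

010000000110110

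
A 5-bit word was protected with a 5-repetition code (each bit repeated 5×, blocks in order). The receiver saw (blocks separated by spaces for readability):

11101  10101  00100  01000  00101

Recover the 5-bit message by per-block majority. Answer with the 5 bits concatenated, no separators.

11000

Block 1 (11101): 4 ones → 1
Block 2 (10101): 3 ones → 1
Block 3 (00100): 1 one → 0
Block 4 (01000): 1 one → 0
Block 5 (00101): 2 ones → 0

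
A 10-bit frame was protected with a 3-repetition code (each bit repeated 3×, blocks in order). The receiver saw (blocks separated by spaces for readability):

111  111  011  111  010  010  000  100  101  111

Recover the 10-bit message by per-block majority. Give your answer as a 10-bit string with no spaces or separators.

Block 1 (111): 3 ones → 1
Block 2 (111): 3 ones → 1
Block 3 (011): 2 ones → 1
Block 4 (111): 3 ones → 1
Block 5 (010): 1 one → 0
Block 6 (010): 1 one → 0
Block 7 (000): 0 ones → 0
Block 8 (100): 1 one → 0
Block 9 (101): 2 ones → 1
Block 10 (111): 3 ones → 1

1111000011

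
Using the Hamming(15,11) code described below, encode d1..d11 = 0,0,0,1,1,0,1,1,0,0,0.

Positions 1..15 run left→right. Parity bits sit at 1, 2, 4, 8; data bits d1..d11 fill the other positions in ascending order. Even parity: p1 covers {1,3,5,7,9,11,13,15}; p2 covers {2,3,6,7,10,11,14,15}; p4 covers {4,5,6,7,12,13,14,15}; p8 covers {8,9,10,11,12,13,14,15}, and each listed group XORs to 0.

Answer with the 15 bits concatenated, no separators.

Place data at non-parity positions: p1 p2 0 p4 0 0 1 p8 1 0 1 1 0 0 0
p1 (pos 1,3,5,7,9,11,13,15): XOR of data positions = 0⊕0⊕1⊕1⊕1⊕0⊕0 = 1
p2 (pos 2,3,6,7,10,11,14,15): XOR of data positions = 0⊕0⊕1⊕0⊕1⊕0⊕0 = 0
p4 (pos 4,5,6,7,12,13,14,15): XOR of data positions = 0⊕0⊕1⊕1⊕0⊕0⊕0 = 0
p8 (pos 8,9,10,11,12,13,14,15): XOR of data positions = 1⊕0⊕1⊕1⊕0⊕0⊕0 = 1
Codeword: 100000111011000

100000111011000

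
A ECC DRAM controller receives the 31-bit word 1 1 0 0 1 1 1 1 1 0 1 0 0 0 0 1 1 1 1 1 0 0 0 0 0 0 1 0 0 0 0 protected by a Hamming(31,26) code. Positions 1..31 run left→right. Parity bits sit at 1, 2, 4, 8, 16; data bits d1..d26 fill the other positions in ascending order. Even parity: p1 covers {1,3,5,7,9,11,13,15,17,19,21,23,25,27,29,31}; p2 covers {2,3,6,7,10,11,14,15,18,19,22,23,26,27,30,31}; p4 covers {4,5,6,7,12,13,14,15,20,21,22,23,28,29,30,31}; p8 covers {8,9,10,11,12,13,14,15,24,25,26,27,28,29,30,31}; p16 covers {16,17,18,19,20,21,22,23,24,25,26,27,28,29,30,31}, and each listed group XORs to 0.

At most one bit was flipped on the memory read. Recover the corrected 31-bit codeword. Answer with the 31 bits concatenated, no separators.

1000111110100001111100000010000

s1 (pos 1,3,5,7,9,11,13,15,17,19,21,23,25,27,29,31): 1⊕0⊕1⊕1⊕1⊕1⊕0⊕0⊕1⊕1⊕0⊕0⊕0⊕1⊕0⊕0 = 0
s2 (pos 2,3,6,7,10,11,14,15,18,19,22,23,26,27,30,31): 1⊕0⊕1⊕1⊕0⊕1⊕0⊕0⊕1⊕1⊕0⊕0⊕0⊕1⊕0⊕0 = 1
s4 (pos 4,5,6,7,12,13,14,15,20,21,22,23,28,29,30,31): 0⊕1⊕1⊕1⊕0⊕0⊕0⊕0⊕1⊕0⊕0⊕0⊕0⊕0⊕0⊕0 = 0
s8 (pos 8,9,10,11,12,13,14,15,24,25,26,27,28,29,30,31): 1⊕1⊕0⊕1⊕0⊕0⊕0⊕0⊕0⊕0⊕0⊕1⊕0⊕0⊕0⊕0 = 0
s16 (pos 16,17,18,19,20,21,22,23,24,25,26,27,28,29,30,31): 1⊕1⊕1⊕1⊕1⊕0⊕0⊕0⊕0⊕0⊕0⊕1⊕0⊕0⊕0⊕0 = 0
Syndrome s16…s1 = 00010 → error at position 2.
Flip position 2: 1100111110100001111100000010000 → 1000111110100001111100000010000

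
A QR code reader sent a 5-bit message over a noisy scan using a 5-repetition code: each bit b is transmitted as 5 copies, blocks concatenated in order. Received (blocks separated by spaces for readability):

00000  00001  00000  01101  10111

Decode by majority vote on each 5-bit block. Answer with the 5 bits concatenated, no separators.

00011

Block 1 (00000): 0 ones → 0
Block 2 (00001): 1 one → 0
Block 3 (00000): 0 ones → 0
Block 4 (01101): 3 ones → 1
Block 5 (10111): 4 ones → 1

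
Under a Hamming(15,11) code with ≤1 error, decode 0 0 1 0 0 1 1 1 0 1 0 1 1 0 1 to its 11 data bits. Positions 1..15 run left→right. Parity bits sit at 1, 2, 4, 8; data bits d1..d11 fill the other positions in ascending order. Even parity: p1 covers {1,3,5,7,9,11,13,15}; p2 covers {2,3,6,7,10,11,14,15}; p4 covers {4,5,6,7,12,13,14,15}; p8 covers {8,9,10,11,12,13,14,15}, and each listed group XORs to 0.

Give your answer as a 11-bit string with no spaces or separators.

10110101111

s1 (pos 1,3,5,7,9,11,13,15): 0⊕1⊕0⊕1⊕0⊕0⊕1⊕1 = 0
s2 (pos 2,3,6,7,10,11,14,15): 0⊕1⊕1⊕1⊕1⊕0⊕0⊕1 = 1
s4 (pos 4,5,6,7,12,13,14,15): 0⊕0⊕1⊕1⊕1⊕1⊕0⊕1 = 1
s8 (pos 8,9,10,11,12,13,14,15): 1⊕0⊕1⊕0⊕1⊕1⊕0⊕1 = 1
Syndrome s8…s1 = 1110 → error at position 14.
Flip position 14: 001001110101101 → 001001110101111
Read data bits from positions 3,5,6,7,9,10,11,12,13,14,15: 10110101111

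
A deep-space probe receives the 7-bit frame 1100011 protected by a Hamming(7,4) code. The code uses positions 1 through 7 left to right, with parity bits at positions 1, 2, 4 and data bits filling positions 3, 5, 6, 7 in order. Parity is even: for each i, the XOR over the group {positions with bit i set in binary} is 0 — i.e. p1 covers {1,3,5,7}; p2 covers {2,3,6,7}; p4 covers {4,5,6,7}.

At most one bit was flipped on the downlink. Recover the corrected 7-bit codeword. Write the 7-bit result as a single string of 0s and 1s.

1000011

s1 (pos 1,3,5,7): 1⊕0⊕0⊕1 = 0
s2 (pos 2,3,6,7): 1⊕0⊕1⊕1 = 1
s4 (pos 4,5,6,7): 0⊕0⊕1⊕1 = 0
Syndrome s4…s1 = 010 → error at position 2.
Flip position 2: 1100011 → 1000011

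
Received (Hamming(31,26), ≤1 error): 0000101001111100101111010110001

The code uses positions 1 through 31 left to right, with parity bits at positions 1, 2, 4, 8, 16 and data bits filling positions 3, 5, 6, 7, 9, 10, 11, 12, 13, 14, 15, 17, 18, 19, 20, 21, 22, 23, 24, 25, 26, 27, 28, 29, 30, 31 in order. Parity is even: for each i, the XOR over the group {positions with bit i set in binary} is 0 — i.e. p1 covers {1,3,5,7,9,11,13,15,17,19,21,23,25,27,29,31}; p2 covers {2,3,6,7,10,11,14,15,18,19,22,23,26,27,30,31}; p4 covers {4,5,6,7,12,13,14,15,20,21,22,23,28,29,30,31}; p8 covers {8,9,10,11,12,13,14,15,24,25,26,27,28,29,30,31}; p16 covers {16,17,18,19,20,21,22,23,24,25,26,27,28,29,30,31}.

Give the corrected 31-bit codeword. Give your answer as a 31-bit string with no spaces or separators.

s1 (pos 1,3,5,7,9,11,13,15,17,19,21,23,25,27,29,31): 0⊕0⊕1⊕1⊕0⊕1⊕1⊕0⊕1⊕1⊕1⊕0⊕0⊕1⊕0⊕1 = 1
s2 (pos 2,3,6,7,10,11,14,15,18,19,22,23,26,27,30,31): 0⊕0⊕0⊕1⊕1⊕1⊕1⊕0⊕0⊕1⊕1⊕0⊕1⊕1⊕0⊕1 = 1
s4 (pos 4,5,6,7,12,13,14,15,20,21,22,23,28,29,30,31): 0⊕1⊕0⊕1⊕1⊕1⊕1⊕0⊕1⊕1⊕1⊕0⊕0⊕0⊕0⊕1 = 1
s8 (pos 8,9,10,11,12,13,14,15,24,25,26,27,28,29,30,31): 0⊕0⊕1⊕1⊕1⊕1⊕1⊕0⊕1⊕0⊕1⊕1⊕0⊕0⊕0⊕1 = 1
s16 (pos 16,17,18,19,20,21,22,23,24,25,26,27,28,29,30,31): 0⊕1⊕0⊕1⊕1⊕1⊕1⊕0⊕1⊕0⊕1⊕1⊕0⊕0⊕0⊕1 = 1
Syndrome s16…s1 = 11111 → error at position 31.
Flip position 31: 0000101001111100101111010110001 → 0000101001111100101111010110000

0000101001111100101111010110000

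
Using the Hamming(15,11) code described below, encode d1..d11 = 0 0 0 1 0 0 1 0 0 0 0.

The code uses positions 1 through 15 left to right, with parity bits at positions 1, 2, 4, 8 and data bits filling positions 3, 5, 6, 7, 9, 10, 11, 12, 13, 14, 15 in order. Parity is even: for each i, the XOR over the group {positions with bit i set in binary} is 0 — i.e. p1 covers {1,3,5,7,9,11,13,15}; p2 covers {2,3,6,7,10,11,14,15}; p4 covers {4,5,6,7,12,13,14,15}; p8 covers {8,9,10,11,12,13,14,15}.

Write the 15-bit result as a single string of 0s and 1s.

000100110010000

Place data at non-parity positions: p1 p2 0 p4 0 0 1 p8 0 0 1 0 0 0 0
p1 (pos 1,3,5,7,9,11,13,15): XOR of data positions = 0⊕0⊕1⊕0⊕1⊕0⊕0 = 0
p2 (pos 2,3,6,7,10,11,14,15): XOR of data positions = 0⊕0⊕1⊕0⊕1⊕0⊕0 = 0
p4 (pos 4,5,6,7,12,13,14,15): XOR of data positions = 0⊕0⊕1⊕0⊕0⊕0⊕0 = 1
p8 (pos 8,9,10,11,12,13,14,15): XOR of data positions = 0⊕0⊕1⊕0⊕0⊕0⊕0 = 1
Codeword: 000100110010000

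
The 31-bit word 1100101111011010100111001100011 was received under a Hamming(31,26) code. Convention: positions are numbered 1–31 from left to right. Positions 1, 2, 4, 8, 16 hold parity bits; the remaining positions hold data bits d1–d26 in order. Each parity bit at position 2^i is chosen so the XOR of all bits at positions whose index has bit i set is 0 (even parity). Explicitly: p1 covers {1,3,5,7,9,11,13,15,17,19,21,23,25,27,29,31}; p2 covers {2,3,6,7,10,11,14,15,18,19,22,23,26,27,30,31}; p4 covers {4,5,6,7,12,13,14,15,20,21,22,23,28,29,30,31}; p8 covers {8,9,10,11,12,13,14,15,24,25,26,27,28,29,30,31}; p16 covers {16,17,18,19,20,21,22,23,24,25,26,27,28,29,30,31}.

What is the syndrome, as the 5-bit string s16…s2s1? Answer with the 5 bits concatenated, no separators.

s1 (pos 1,3,5,7,9,11,13,15,17,19,21,23,25,27,29,31): 1⊕0⊕1⊕1⊕1⊕0⊕1⊕1⊕1⊕0⊕1⊕0⊕1⊕0⊕0⊕1 = 0
s2 (pos 2,3,6,7,10,11,14,15,18,19,22,23,26,27,30,31): 1⊕0⊕0⊕1⊕1⊕0⊕0⊕1⊕0⊕0⊕1⊕0⊕1⊕0⊕1⊕1 = 0
s4 (pos 4,5,6,7,12,13,14,15,20,21,22,23,28,29,30,31): 0⊕1⊕0⊕1⊕1⊕1⊕0⊕1⊕1⊕1⊕1⊕0⊕0⊕0⊕1⊕1 = 0
s8 (pos 8,9,10,11,12,13,14,15,24,25,26,27,28,29,30,31): 1⊕1⊕1⊕0⊕1⊕1⊕0⊕1⊕0⊕1⊕1⊕0⊕0⊕0⊕1⊕1 = 0
s16 (pos 16,17,18,19,20,21,22,23,24,25,26,27,28,29,30,31): 0⊕1⊕0⊕0⊕1⊕1⊕1⊕0⊕0⊕1⊕1⊕0⊕0⊕0⊕1⊕1 = 0
Syndrome s16…s1 = 00000 → no error.

00000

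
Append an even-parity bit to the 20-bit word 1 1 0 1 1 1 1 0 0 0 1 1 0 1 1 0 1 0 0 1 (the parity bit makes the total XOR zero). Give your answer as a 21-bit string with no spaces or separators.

XOR of the 20 data bits: 1⊕1⊕0⊕1⊕1⊕1⊕1⊕0⊕0⊕0⊕1⊕1⊕0⊕1⊕1⊕0⊕1⊕0⊕0⊕1 = 0
Parity bit = 0 (so all 21 bits XOR to 0).

110111100011011010010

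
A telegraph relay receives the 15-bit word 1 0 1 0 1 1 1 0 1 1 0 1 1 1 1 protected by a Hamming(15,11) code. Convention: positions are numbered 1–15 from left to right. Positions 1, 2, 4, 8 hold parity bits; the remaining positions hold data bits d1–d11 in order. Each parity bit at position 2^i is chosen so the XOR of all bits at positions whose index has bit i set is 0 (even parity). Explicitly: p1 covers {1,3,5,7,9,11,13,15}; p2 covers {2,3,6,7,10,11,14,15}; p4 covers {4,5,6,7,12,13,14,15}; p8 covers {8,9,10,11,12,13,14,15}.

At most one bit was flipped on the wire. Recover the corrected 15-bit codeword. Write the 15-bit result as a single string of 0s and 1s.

101001101101111

s1 (pos 1,3,5,7,9,11,13,15): 1⊕1⊕1⊕1⊕1⊕0⊕1⊕1 = 1
s2 (pos 2,3,6,7,10,11,14,15): 0⊕1⊕1⊕1⊕1⊕0⊕1⊕1 = 0
s4 (pos 4,5,6,7,12,13,14,15): 0⊕1⊕1⊕1⊕1⊕1⊕1⊕1 = 1
s8 (pos 8,9,10,11,12,13,14,15): 0⊕1⊕1⊕0⊕1⊕1⊕1⊕1 = 0
Syndrome s8…s1 = 0101 → error at position 5.
Flip position 5: 101011101101111 → 101001101101111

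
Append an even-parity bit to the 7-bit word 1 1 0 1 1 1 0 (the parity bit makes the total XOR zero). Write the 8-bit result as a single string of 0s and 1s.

XOR of the 7 data bits: 1⊕1⊕0⊕1⊕1⊕1⊕0 = 1
Parity bit = 1 (so all 8 bits XOR to 0).

11011101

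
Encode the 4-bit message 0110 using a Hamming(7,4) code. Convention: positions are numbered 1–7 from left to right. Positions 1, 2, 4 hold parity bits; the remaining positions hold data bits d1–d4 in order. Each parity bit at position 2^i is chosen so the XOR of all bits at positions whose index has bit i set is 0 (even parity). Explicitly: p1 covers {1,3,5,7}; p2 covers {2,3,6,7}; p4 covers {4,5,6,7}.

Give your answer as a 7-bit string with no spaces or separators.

1100110

Place data at non-parity positions: p1 p2 0 p4 1 1 0
p1 (pos 1,3,5,7): XOR of data positions = 0⊕1⊕0 = 1
p2 (pos 2,3,6,7): XOR of data positions = 0⊕1⊕0 = 1
p4 (pos 4,5,6,7): XOR of data positions = 1⊕1⊕0 = 0
Codeword: 1100110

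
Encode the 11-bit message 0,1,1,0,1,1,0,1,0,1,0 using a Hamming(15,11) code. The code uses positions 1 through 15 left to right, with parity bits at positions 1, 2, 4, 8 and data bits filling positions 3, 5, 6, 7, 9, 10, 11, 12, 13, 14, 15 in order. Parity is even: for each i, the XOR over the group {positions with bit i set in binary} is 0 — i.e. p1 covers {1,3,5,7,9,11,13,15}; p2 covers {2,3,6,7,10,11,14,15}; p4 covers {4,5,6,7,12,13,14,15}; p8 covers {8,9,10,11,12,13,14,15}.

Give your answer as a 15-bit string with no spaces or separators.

010011001101010

Place data at non-parity positions: p1 p2 0 p4 1 1 0 p8 1 1 0 1 0 1 0
p1 (pos 1,3,5,7,9,11,13,15): XOR of data positions = 0⊕1⊕0⊕1⊕0⊕0⊕0 = 0
p2 (pos 2,3,6,7,10,11,14,15): XOR of data positions = 0⊕1⊕0⊕1⊕0⊕1⊕0 = 1
p4 (pos 4,5,6,7,12,13,14,15): XOR of data positions = 1⊕1⊕0⊕1⊕0⊕1⊕0 = 0
p8 (pos 8,9,10,11,12,13,14,15): XOR of data positions = 1⊕1⊕0⊕1⊕0⊕1⊕0 = 0
Codeword: 010011001101010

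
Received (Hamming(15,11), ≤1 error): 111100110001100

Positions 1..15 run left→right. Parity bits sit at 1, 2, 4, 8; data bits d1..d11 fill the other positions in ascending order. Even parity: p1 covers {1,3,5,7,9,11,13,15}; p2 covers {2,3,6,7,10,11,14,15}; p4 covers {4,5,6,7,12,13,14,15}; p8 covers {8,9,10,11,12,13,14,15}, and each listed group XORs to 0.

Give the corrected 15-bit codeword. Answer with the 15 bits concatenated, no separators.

111100110101100

s1 (pos 1,3,5,7,9,11,13,15): 1⊕1⊕0⊕1⊕0⊕0⊕1⊕0 = 0
s2 (pos 2,3,6,7,10,11,14,15): 1⊕1⊕0⊕1⊕0⊕0⊕0⊕0 = 1
s4 (pos 4,5,6,7,12,13,14,15): 1⊕0⊕0⊕1⊕1⊕1⊕0⊕0 = 0
s8 (pos 8,9,10,11,12,13,14,15): 1⊕0⊕0⊕0⊕1⊕1⊕0⊕0 = 1
Syndrome s8…s1 = 1010 → error at position 10.
Flip position 10: 111100110001100 → 111100110101100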